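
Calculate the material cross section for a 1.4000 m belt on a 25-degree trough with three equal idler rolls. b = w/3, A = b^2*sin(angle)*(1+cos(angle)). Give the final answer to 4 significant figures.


b = 1.4000/3 = 0.466667 m
A = 0.466667^2 * sin(25 deg) * (1 + cos(25 deg))
A = 0.1755 m^2


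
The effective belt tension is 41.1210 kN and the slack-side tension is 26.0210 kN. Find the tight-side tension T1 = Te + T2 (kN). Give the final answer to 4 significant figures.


T1 = Te + T2 = 41.1210 + 26.0210
T1 = 67.14 kN


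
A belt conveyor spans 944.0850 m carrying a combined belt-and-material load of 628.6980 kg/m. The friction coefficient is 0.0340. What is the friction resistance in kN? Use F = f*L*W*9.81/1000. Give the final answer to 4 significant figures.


F = 0.0340 * 944.0850 * 628.6980 * 9.81 / 1000
F = 198.0 kN


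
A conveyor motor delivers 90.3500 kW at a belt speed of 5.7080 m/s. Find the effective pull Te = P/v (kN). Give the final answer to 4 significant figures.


Te = P / v = 90.3500 / 5.7080
Te = 15.83 kN


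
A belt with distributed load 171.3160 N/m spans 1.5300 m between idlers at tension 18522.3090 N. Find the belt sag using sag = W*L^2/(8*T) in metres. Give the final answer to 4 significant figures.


sag = 171.3160 * 1.5300^2 / (8 * 18522.3090)
sag = 0.002706 m


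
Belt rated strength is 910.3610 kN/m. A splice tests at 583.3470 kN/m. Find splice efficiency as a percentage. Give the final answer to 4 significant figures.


Eff = 583.3470 / 910.3610 * 100
Eff = 64.08 %


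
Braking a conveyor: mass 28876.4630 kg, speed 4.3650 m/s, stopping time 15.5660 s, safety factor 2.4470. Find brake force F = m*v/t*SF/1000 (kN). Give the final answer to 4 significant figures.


F = 28876.4630 * 4.3650 / 15.5660 * 2.4470 / 1000
F = 19.81 kN


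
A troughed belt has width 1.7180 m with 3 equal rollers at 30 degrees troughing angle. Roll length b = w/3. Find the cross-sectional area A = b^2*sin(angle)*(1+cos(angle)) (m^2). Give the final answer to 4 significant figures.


b = 1.7180/3 = 0.572667 m
A = 0.572667^2 * sin(30 deg) * (1 + cos(30 deg))
A = 0.3060 m^2


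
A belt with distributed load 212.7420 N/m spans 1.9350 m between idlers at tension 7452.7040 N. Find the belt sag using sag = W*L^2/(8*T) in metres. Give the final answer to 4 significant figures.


sag = 212.7420 * 1.9350^2 / (8 * 7452.7040)
sag = 0.01336 m


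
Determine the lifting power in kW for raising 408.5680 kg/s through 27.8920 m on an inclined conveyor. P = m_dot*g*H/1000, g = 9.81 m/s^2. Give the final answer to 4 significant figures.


P = 408.5680 * 9.81 * 27.8920 / 1000
P = 111.8 kW


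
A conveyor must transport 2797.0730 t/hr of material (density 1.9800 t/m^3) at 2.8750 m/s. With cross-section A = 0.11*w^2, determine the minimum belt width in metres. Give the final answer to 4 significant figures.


A_req = 2797.0730 / (2.8750 * 1.9800 * 3600) = 0.136489 m^2
w = sqrt(0.136489 / 0.11)
w = 1.114 m


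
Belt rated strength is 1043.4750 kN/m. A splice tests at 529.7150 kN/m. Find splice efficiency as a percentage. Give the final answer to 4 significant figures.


Eff = 529.7150 / 1043.4750 * 100
Eff = 50.76 %


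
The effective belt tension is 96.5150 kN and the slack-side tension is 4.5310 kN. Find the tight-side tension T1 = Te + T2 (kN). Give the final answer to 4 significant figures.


T1 = Te + T2 = 96.5150 + 4.5310
T1 = 101.0 kN


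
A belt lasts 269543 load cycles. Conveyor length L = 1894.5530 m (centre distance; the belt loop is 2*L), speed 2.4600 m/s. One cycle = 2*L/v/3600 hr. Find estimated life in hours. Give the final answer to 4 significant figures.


cycle_time = 2 * 1894.5530 / 2.4600 / 3600 = 0.427857 hr
life = 269543 * 0.427857 = 115300 hours


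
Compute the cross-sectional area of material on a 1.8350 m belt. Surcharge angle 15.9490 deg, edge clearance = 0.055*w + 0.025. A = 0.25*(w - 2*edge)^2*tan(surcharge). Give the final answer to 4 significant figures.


edge = 0.055*1.8350 + 0.025 = 0.125925 m
ew = 1.8350 - 2*0.125925 = 1.58315 m
A = 0.25 * 1.58315^2 * tan(15.9490 deg)
A = 0.1791 m^2


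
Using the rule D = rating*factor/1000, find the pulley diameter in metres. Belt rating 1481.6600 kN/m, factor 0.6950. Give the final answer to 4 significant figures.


D = 1481.6600 * 0.6950 / 1000
D = 1.030 m


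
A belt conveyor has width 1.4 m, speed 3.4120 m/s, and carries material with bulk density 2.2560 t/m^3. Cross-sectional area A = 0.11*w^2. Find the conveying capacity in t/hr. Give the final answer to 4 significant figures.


A = 0.11 * 1.4^2 = 0.2156 m^2
C = 0.2156 * 3.4120 * 2.2560 * 3600
C = 5974 t/hr


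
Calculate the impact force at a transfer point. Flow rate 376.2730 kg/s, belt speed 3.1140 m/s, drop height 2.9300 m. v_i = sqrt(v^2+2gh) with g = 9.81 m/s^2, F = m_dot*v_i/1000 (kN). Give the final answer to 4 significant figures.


v_i = sqrt(3.1140^2 + 2*9.81*2.9300) = 8.19656 m/s
F = 376.2730 * 8.19656 / 1000
F = 3.084 kN


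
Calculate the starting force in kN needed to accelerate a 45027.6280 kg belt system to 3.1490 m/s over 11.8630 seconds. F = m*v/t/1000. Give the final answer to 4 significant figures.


F = 45027.6280 * 3.1490 / 11.8630 / 1000
F = 11.95 kN


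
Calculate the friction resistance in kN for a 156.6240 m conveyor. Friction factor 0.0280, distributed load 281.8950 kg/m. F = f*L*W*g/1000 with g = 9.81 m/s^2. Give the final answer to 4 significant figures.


F = 0.0280 * 156.6240 * 281.8950 * 9.81 / 1000
F = 12.13 kN


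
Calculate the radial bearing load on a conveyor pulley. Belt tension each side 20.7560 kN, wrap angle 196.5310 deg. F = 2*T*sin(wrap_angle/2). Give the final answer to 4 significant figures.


F = 2 * 20.7560 * sin(196.5310/2 deg)
F = 41.08 kN


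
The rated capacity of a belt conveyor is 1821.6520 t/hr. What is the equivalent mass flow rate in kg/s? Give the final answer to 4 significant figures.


m_dot = 1821.6520 * 1000 / 3600
m_dot = 506.0 kg/s


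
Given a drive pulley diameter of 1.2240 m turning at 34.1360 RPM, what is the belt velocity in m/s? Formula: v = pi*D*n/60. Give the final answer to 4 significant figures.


v = pi * 1.2240 * 34.1360 / 60
v = 2.188 m/s


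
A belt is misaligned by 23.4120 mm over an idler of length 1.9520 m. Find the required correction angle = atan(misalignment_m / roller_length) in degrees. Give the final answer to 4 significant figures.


misalign_m = 23.4120 / 1000 = 0.023412 m
angle = atan(0.023412 / 1.9520)
angle = 0.6872 deg


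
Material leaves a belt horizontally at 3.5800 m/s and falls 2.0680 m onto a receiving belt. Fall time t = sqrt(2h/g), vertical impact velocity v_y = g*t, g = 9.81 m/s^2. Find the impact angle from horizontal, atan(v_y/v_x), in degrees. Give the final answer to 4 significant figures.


t = sqrt(2*2.0680/9.81) = 0.649315 s
v_y = 9.81 * 0.649315 = 6.36978 m/s
angle = atan(6.36978 / 3.5800) = 60.66 deg


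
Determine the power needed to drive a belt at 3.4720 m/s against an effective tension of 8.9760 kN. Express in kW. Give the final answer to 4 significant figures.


P = Te * v = 8.9760 * 3.4720
P = 31.16 kW


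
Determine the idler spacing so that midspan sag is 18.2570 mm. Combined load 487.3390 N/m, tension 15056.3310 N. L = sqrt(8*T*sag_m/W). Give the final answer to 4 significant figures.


sag = 18.2570/1000 = 0.018257 m
L = sqrt(8 * 15056.3310 * 0.018257 / 487.3390)
L = 2.124 m


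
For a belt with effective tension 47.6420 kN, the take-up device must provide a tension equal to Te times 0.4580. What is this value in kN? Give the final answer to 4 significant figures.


T_tu = 47.6420 * 0.4580
T_tu = 21.82 kN


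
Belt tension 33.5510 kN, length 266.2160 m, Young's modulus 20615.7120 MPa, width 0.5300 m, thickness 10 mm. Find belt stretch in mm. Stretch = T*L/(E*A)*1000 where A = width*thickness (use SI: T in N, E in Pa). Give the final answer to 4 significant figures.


A = 0.5300 * 0.01 = 0.00530 m^2
Stretch = 33.5510*1000 * 266.2160 / (20615.7120e6 * 0.00530) * 1000
Stretch = 81.75 mm


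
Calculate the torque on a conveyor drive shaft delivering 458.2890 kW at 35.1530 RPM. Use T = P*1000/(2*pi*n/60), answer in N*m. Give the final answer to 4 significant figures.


omega = 2*pi*35.1530/60 = 3.68121 rad/s
T = 458.2890*1000 / 3.68121
T = 124500 N*m


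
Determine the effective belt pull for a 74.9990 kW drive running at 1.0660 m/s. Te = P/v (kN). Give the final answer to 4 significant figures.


Te = P / v = 74.9990 / 1.0660
Te = 70.36 kN


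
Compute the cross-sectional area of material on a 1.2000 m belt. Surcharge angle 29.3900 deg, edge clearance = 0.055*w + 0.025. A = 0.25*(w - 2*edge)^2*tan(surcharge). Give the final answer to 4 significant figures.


edge = 0.055*1.2000 + 0.025 = 0.091 m
ew = 1.2000 - 2*0.091 = 1.018 m
A = 0.25 * 1.018^2 * tan(29.3900 deg)
A = 0.1459 m^2


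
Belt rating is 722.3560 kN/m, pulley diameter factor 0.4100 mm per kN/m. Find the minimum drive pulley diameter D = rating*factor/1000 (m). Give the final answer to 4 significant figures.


D = 722.3560 * 0.4100 / 1000
D = 0.2962 m


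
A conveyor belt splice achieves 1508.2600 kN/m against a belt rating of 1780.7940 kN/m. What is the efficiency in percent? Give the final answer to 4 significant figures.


Eff = 1508.2600 / 1780.7940 * 100
Eff = 84.70 %


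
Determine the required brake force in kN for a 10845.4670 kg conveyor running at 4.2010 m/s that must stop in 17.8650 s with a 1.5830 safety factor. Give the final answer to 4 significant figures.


F = 10845.4670 * 4.2010 / 17.8650 * 1.5830 / 1000
F = 4.037 kN


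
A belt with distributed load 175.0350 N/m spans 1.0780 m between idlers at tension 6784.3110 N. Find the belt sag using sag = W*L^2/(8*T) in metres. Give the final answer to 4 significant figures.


sag = 175.0350 * 1.0780^2 / (8 * 6784.3110)
sag = 0.003748 m


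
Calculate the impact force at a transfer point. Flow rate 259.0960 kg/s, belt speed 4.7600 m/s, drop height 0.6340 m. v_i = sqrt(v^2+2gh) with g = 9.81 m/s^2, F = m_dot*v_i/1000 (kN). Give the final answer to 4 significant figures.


v_i = sqrt(4.7600^2 + 2*9.81*0.6340) = 5.92425 m/s
F = 259.0960 * 5.92425 / 1000
F = 1.535 kN


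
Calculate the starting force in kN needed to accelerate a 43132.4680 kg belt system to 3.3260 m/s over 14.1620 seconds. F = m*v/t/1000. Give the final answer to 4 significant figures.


F = 43132.4680 * 3.3260 / 14.1620 / 1000
F = 10.13 kN


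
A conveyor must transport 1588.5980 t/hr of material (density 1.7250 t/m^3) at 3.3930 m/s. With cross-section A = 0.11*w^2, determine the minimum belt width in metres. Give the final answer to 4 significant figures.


A_req = 1588.5980 / (3.3930 * 1.7250 * 3600) = 0.0753943 m^2
w = sqrt(0.0753943 / 0.11)
w = 0.8279 m


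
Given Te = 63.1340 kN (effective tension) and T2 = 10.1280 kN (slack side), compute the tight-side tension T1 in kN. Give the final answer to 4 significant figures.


T1 = Te + T2 = 63.1340 + 10.1280
T1 = 73.26 kN


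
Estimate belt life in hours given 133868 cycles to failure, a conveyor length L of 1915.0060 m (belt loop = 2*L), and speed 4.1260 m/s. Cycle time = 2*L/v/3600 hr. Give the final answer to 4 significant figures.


cycle_time = 2 * 1915.0060 / 4.1260 / 3600 = 0.257851 hr
life = 133868 * 0.257851 = 34520 hours


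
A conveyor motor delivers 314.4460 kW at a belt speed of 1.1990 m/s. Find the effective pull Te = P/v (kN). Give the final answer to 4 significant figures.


Te = P / v = 314.4460 / 1.1990
Te = 262.3 kN


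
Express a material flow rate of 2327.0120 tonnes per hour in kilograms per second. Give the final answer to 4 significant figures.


m_dot = 2327.0120 * 1000 / 3600
m_dot = 646.4 kg/s


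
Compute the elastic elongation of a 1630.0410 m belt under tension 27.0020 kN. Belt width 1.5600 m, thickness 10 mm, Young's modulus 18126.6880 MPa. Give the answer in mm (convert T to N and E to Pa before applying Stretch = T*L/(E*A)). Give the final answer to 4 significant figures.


A = 1.5600 * 0.01 = 0.01560 m^2
Stretch = 27.0020*1000 * 1630.0410 / (18126.6880e6 * 0.01560) * 1000
Stretch = 155.7 mm


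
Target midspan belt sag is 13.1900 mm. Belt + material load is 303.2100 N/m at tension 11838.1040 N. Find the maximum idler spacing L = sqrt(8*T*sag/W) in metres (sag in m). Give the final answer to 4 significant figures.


sag = 13.1900/1000 = 0.013190 m
L = sqrt(8 * 11838.1040 * 0.013190 / 303.2100)
L = 2.030 m


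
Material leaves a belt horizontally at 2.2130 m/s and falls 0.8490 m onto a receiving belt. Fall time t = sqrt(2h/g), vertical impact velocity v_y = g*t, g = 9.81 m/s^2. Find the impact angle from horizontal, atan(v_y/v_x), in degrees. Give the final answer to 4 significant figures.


t = sqrt(2*0.8490/9.81) = 0.416039 s
v_y = 9.81 * 0.416039 = 4.08134 m/s
angle = atan(4.08134 / 2.2130) = 61.53 deg


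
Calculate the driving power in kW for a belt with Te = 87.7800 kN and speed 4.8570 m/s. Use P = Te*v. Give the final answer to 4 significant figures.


P = Te * v = 87.7800 * 4.8570
P = 426.3 kW


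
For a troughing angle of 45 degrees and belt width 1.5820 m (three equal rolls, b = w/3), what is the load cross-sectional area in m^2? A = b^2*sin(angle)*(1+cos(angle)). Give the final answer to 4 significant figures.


b = 1.5820/3 = 0.527333 m
A = 0.527333^2 * sin(45 deg) * (1 + cos(45 deg))
A = 0.3357 m^2


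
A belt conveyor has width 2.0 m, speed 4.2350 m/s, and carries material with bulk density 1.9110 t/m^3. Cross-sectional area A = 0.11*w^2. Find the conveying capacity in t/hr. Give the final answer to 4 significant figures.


A = 0.11 * 2.0^2 = 0.44 m^2
C = 0.44 * 4.2350 * 1.9110 * 3600
C = 12820 t/hr


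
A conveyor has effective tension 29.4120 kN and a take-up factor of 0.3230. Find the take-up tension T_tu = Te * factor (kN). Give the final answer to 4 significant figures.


T_tu = 29.4120 * 0.3230
T_tu = 9.500 kN


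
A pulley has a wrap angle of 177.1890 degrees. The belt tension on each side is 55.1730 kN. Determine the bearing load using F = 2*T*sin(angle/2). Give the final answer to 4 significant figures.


F = 2 * 55.1730 * sin(177.1890/2 deg)
F = 110.3 kN


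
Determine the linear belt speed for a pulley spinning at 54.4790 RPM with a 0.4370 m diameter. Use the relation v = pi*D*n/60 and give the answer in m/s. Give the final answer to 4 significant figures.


v = pi * 0.4370 * 54.4790 / 60
v = 1.247 m/s


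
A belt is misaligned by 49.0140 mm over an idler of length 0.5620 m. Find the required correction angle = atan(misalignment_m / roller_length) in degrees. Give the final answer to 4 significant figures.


misalign_m = 49.0140 / 1000 = 0.049014 m
angle = atan(0.049014 / 0.5620)
angle = 4.984 deg


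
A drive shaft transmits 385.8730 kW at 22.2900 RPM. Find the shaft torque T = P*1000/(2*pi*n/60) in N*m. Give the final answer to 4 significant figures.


omega = 2*pi*22.2900/60 = 2.3342 rad/s
T = 385.8730*1000 / 2.3342
T = 165300 N*m


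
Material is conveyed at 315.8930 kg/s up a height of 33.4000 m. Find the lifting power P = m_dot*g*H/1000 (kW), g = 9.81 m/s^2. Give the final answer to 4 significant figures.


P = 315.8930 * 9.81 * 33.4000 / 1000
P = 103.5 kW


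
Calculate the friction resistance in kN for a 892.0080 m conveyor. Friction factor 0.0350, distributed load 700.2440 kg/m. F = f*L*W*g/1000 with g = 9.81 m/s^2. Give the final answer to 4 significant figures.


F = 0.0350 * 892.0080 * 700.2440 * 9.81 / 1000
F = 214.5 kN


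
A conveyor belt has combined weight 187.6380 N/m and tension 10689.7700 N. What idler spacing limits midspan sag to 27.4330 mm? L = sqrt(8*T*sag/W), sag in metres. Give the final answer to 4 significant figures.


sag = 27.4330/1000 = 0.027433 m
L = sqrt(8 * 10689.7700 * 0.027433 / 187.6380)
L = 3.536 m


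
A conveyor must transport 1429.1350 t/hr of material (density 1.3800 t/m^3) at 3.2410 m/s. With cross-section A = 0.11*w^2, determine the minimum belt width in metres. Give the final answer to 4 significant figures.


A_req = 1429.1350 / (3.2410 * 1.3800 * 3600) = 0.088759 m^2
w = sqrt(0.088759 / 0.11)
w = 0.8983 m


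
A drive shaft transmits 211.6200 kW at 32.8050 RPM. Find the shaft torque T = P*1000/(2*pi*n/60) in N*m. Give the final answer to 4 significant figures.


omega = 2*pi*32.8050/60 = 3.43533 rad/s
T = 211.6200*1000 / 3.43533
T = 61600 N*m


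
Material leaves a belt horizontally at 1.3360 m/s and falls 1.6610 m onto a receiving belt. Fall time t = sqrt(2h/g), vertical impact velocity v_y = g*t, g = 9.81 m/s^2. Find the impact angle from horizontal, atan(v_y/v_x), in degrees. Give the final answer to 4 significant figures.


t = sqrt(2*1.6610/9.81) = 0.581923 s
v_y = 9.81 * 0.581923 = 5.70866 m/s
angle = atan(5.70866 / 1.3360) = 76.83 deg


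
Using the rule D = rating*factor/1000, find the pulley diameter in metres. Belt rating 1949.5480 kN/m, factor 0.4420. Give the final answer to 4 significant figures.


D = 1949.5480 * 0.4420 / 1000
D = 0.8617 m


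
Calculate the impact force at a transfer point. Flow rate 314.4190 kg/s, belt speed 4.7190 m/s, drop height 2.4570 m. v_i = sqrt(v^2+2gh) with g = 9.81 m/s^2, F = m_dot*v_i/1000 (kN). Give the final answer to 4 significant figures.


v_i = sqrt(4.7190^2 + 2*9.81*2.4570) = 8.39496 m/s
F = 314.4190 * 8.39496 / 1000
F = 2.640 kN


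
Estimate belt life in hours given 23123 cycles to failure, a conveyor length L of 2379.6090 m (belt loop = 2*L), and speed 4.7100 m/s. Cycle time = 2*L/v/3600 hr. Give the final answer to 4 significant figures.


cycle_time = 2 * 2379.6090 / 4.7100 / 3600 = 0.28068 hr
life = 23123 * 0.28068 = 6490 hours


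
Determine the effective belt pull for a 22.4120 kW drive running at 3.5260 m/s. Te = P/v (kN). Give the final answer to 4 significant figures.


Te = P / v = 22.4120 / 3.5260
Te = 6.356 kN


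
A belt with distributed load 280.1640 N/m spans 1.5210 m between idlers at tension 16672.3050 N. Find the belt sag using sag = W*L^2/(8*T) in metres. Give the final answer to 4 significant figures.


sag = 280.1640 * 1.5210^2 / (8 * 16672.3050)
sag = 0.004859 m


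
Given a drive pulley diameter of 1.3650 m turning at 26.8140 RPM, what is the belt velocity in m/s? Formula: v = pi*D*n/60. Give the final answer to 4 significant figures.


v = pi * 1.3650 * 26.8140 / 60
v = 1.916 m/s


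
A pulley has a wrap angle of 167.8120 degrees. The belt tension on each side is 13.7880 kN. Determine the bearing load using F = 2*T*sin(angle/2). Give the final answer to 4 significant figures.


F = 2 * 13.7880 * sin(167.8120/2 deg)
F = 27.42 kN


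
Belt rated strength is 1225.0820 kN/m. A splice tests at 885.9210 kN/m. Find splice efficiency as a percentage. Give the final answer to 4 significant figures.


Eff = 885.9210 / 1225.0820 * 100
Eff = 72.32 %


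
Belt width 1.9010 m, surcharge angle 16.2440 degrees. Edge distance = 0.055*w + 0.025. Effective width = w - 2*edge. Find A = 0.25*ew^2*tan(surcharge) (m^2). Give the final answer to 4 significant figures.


edge = 0.055*1.9010 + 0.025 = 0.129555 m
ew = 1.9010 - 2*0.129555 = 1.64189 m
A = 0.25 * 1.64189^2 * tan(16.2440 deg)
A = 0.1964 m^2


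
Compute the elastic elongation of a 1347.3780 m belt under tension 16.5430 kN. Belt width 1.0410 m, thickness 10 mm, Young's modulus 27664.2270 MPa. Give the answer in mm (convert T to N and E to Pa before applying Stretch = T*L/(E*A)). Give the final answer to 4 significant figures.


A = 1.0410 * 0.01 = 0.01041 m^2
Stretch = 16.5430*1000 * 1347.3780 / (27664.2270e6 * 0.01041) * 1000
Stretch = 77.40 mm


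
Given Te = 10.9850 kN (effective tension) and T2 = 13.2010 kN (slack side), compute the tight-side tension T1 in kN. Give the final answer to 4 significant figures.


T1 = Te + T2 = 10.9850 + 13.2010
T1 = 24.19 kN


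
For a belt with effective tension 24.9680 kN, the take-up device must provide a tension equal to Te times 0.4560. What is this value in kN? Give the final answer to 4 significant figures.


T_tu = 24.9680 * 0.4560
T_tu = 11.39 kN


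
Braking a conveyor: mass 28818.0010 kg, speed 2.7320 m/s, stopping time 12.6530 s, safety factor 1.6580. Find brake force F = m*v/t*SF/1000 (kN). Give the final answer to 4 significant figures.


F = 28818.0010 * 2.7320 / 12.6530 * 1.6580 / 1000
F = 10.32 kN


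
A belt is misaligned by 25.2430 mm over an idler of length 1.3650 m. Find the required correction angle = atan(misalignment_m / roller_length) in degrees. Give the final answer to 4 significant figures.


misalign_m = 25.2430 / 1000 = 0.025243 m
angle = atan(0.025243 / 1.3650)
angle = 1.059 deg


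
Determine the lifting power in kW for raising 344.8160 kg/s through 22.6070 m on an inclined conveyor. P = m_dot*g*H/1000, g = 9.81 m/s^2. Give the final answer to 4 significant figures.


P = 344.8160 * 9.81 * 22.6070 / 1000
P = 76.47 kW


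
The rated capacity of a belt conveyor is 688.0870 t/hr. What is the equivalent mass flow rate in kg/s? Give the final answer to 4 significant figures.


m_dot = 688.0870 * 1000 / 3600
m_dot = 191.1 kg/s


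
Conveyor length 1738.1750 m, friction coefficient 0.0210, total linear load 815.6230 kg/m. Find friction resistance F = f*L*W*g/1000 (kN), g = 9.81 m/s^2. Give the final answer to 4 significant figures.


F = 0.0210 * 1738.1750 * 815.6230 * 9.81 / 1000
F = 292.1 kN


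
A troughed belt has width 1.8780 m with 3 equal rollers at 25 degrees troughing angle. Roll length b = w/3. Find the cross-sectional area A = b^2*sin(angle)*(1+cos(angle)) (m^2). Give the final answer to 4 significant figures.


b = 1.8780/3 = 0.626 m
A = 0.626^2 * sin(25 deg) * (1 + cos(25 deg))
A = 0.3157 m^2


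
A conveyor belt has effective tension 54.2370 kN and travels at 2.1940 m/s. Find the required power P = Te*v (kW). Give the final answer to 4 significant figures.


P = Te * v = 54.2370 * 2.1940
P = 119.0 kW


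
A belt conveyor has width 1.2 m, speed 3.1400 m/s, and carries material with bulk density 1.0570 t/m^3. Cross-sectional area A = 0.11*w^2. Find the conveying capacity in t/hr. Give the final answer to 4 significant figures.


A = 0.11 * 1.2^2 = 0.1584 m^2
C = 0.1584 * 3.1400 * 1.0570 * 3600
C = 1893 t/hr


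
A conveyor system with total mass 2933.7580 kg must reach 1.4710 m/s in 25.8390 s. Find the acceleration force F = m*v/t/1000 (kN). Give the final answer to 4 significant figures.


F = 2933.7580 * 1.4710 / 25.8390 / 1000
F = 0.1670 kN


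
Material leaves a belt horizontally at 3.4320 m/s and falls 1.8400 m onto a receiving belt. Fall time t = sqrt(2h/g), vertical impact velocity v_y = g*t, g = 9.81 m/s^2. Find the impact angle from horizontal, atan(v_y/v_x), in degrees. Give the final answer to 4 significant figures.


t = sqrt(2*1.8400/9.81) = 0.612476 s
v_y = 9.81 * 0.612476 = 6.00839 m/s
angle = atan(6.00839 / 3.4320) = 60.26 deg


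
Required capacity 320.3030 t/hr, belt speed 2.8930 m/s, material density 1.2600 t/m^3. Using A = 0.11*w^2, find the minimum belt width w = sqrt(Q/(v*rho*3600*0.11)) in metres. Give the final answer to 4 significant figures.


A_req = 320.3030 / (2.8930 * 1.2600 * 3600) = 0.0244084 m^2
w = sqrt(0.0244084 / 0.11)
w = 0.4711 m


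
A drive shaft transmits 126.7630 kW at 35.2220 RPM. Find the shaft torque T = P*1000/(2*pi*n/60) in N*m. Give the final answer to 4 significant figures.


omega = 2*pi*35.2220/60 = 3.68844 rad/s
T = 126.7630*1000 / 3.68844
T = 34370 N*m


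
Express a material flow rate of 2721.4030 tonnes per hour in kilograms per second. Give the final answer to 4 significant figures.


m_dot = 2721.4030 * 1000 / 3600
m_dot = 755.9 kg/s


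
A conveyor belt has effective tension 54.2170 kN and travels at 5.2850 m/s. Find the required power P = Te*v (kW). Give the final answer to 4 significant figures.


P = Te * v = 54.2170 * 5.2850
P = 286.5 kW


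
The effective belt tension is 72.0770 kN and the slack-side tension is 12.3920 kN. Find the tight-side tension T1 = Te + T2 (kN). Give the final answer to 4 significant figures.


T1 = Te + T2 = 72.0770 + 12.3920
T1 = 84.47 kN


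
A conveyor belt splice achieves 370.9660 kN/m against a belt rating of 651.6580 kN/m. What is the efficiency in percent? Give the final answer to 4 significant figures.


Eff = 370.9660 / 651.6580 * 100
Eff = 56.93 %


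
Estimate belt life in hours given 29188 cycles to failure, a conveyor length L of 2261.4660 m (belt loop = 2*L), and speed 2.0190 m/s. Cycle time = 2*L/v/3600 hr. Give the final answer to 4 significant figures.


cycle_time = 2 * 2261.4660 / 2.0190 / 3600 = 0.622273 hr
life = 29188 * 0.622273 = 18160 hours


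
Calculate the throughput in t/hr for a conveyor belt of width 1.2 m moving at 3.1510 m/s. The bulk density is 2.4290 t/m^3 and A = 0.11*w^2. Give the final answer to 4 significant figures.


A = 0.11 * 1.2^2 = 0.1584 m^2
C = 0.1584 * 3.1510 * 2.4290 * 3600
C = 4364 t/hr


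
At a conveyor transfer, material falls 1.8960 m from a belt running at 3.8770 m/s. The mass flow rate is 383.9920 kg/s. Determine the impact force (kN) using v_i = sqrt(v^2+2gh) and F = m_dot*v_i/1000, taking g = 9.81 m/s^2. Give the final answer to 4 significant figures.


v_i = sqrt(3.8770^2 + 2*9.81*1.8960) = 7.22708 m/s
F = 383.9920 * 7.22708 / 1000
F = 2.775 kN


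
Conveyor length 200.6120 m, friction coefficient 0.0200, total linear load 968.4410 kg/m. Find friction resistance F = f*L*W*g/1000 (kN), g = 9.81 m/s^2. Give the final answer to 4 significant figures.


F = 0.0200 * 200.6120 * 968.4410 * 9.81 / 1000
F = 38.12 kN


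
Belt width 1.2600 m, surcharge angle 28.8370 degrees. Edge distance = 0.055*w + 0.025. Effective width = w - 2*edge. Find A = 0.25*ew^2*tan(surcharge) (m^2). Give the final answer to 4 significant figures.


edge = 0.055*1.2600 + 0.025 = 0.0943 m
ew = 1.2600 - 2*0.0943 = 1.0714 m
A = 0.25 * 1.0714^2 * tan(28.8370 deg)
A = 0.1580 m^2


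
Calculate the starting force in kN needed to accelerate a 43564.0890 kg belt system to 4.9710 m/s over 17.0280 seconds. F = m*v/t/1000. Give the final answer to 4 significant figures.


F = 43564.0890 * 4.9710 / 17.0280 / 1000
F = 12.72 kN


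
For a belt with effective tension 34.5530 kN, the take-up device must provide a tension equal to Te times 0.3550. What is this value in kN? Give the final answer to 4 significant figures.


T_tu = 34.5530 * 0.3550
T_tu = 12.27 kN


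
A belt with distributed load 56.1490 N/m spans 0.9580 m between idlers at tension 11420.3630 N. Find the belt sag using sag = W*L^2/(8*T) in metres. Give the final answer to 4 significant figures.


sag = 56.1490 * 0.9580^2 / (8 * 11420.3630)
sag = 0.0005640 m


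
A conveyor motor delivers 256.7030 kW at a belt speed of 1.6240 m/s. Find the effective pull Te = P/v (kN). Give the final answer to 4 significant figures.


Te = P / v = 256.7030 / 1.6240
Te = 158.1 kN


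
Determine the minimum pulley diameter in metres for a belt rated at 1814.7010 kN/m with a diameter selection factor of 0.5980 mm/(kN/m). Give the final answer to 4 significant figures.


D = 1814.7010 * 0.5980 / 1000
D = 1.085 m


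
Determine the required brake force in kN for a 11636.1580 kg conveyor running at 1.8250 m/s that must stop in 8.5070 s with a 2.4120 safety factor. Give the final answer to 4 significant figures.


F = 11636.1580 * 1.8250 / 8.5070 * 2.4120 / 1000
F = 6.021 kN


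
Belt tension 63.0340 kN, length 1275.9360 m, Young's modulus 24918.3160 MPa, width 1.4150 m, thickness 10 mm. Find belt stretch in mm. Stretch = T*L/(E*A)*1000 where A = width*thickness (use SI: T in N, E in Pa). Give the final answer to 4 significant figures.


A = 1.4150 * 0.01 = 0.01415 m^2
Stretch = 63.0340*1000 * 1275.9360 / (24918.3160e6 * 0.01415) * 1000
Stretch = 228.1 mm


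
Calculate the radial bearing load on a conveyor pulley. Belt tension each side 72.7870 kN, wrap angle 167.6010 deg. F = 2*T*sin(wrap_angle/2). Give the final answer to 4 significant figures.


F = 2 * 72.7870 * sin(167.6010/2 deg)
F = 144.7 kN


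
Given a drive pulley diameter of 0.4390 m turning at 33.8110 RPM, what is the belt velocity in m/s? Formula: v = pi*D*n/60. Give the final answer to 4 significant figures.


v = pi * 0.4390 * 33.8110 / 60
v = 0.7772 m/s


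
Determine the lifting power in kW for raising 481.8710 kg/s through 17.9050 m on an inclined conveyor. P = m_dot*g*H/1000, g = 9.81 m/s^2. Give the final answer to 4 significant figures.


P = 481.8710 * 9.81 * 17.9050 / 1000
P = 84.64 kW


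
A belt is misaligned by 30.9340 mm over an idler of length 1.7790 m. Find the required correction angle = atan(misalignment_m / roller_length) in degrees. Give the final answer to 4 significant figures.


misalign_m = 30.9340 / 1000 = 0.030934 m
angle = atan(0.030934 / 1.7790)
angle = 0.9962 deg


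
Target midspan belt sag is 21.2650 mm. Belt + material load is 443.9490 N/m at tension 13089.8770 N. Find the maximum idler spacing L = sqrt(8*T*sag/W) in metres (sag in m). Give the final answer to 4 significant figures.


sag = 21.2650/1000 = 0.021265 m
L = sqrt(8 * 13089.8770 * 0.021265 / 443.9490)
L = 2.240 m


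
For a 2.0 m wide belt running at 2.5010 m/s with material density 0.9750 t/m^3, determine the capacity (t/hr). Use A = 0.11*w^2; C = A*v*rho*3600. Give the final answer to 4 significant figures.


A = 0.11 * 2.0^2 = 0.44 m^2
C = 0.44 * 2.5010 * 0.9750 * 3600
C = 3863 t/hr


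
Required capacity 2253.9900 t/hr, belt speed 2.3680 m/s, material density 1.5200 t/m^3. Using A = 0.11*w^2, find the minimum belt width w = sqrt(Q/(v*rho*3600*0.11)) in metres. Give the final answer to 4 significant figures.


A_req = 2253.9900 / (2.3680 * 1.5200 * 3600) = 0.17395 m^2
w = sqrt(0.17395 / 0.11)
w = 1.258 m


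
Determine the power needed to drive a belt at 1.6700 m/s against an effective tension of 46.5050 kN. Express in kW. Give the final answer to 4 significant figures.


P = Te * v = 46.5050 * 1.6700
P = 77.66 kW


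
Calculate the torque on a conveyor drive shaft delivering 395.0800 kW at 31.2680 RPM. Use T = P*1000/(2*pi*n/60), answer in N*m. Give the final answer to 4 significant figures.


omega = 2*pi*31.2680/60 = 3.27438 rad/s
T = 395.0800*1000 / 3.27438
T = 120700 N*m


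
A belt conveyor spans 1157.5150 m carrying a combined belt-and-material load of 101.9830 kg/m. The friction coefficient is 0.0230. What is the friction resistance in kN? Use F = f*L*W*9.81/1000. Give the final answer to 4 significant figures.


F = 0.0230 * 1157.5150 * 101.9830 * 9.81 / 1000
F = 26.63 kN


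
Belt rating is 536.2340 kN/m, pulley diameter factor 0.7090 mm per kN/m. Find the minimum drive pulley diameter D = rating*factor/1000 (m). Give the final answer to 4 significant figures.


D = 536.2340 * 0.7090 / 1000
D = 0.3802 m


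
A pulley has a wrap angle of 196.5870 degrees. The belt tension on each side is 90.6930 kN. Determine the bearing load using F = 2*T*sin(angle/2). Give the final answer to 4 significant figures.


F = 2 * 90.6930 * sin(196.5870/2 deg)
F = 179.5 kN


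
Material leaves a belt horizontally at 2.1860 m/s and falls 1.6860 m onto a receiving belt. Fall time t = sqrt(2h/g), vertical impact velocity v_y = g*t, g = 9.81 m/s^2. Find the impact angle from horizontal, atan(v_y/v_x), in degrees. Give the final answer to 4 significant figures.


t = sqrt(2*1.6860/9.81) = 0.586286 s
v_y = 9.81 * 0.586286 = 5.75147 m/s
angle = atan(5.75147 / 2.1860) = 69.19 deg


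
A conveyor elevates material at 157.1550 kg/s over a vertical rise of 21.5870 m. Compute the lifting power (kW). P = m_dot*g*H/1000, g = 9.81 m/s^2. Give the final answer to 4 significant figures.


P = 157.1550 * 9.81 * 21.5870 / 1000
P = 33.28 kW


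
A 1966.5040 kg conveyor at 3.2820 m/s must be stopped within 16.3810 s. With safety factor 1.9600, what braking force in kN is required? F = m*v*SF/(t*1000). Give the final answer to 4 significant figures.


F = 1966.5040 * 3.2820 / 16.3810 * 1.9600 / 1000
F = 0.7722 kN


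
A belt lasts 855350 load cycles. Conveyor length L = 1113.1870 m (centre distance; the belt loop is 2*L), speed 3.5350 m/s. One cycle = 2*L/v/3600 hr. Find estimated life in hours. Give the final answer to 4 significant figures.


cycle_time = 2 * 1113.1870 / 3.5350 / 3600 = 0.174947 hr
life = 855350 * 0.174947 = 149600 hours


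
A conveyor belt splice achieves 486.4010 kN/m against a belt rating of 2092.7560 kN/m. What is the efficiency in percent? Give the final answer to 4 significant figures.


Eff = 486.4010 / 2092.7560 * 100
Eff = 23.24 %


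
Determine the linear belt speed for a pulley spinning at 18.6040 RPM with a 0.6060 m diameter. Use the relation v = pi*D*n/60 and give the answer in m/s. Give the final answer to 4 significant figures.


v = pi * 0.6060 * 18.6040 / 60
v = 0.5903 m/s


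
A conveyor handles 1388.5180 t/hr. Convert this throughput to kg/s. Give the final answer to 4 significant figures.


m_dot = 1388.5180 * 1000 / 3600
m_dot = 385.7 kg/s


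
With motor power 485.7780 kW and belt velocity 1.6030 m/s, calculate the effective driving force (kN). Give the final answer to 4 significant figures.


Te = P / v = 485.7780 / 1.6030
Te = 303.0 kN


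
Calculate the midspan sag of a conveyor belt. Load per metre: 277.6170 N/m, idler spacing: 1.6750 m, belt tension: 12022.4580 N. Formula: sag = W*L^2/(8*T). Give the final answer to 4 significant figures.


sag = 277.6170 * 1.6750^2 / (8 * 12022.4580)
sag = 0.008098 m


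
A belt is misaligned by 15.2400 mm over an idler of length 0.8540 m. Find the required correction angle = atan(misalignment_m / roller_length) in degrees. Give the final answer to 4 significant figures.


misalign_m = 15.2400 / 1000 = 0.015240 m
angle = atan(0.015240 / 0.8540)
angle = 1.022 deg


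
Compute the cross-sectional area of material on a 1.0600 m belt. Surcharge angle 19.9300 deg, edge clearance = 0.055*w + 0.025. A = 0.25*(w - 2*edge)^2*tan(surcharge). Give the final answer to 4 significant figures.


edge = 0.055*1.0600 + 0.025 = 0.0833 m
ew = 1.0600 - 2*0.0833 = 0.8934 m
A = 0.25 * 0.8934^2 * tan(19.9300 deg)
A = 0.07235 m^2


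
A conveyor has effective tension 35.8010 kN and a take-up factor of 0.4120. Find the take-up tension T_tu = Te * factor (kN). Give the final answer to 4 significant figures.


T_tu = 35.8010 * 0.4120
T_tu = 14.75 kN


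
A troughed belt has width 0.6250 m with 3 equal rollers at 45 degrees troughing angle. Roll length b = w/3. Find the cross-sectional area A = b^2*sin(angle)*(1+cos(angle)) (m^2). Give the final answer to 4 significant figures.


b = 0.6250/3 = 0.208333 m
A = 0.208333^2 * sin(45 deg) * (1 + cos(45 deg))
A = 0.05239 m^2


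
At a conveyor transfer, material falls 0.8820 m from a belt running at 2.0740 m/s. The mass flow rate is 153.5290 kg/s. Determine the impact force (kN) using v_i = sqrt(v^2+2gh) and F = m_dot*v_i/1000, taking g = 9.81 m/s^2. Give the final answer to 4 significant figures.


v_i = sqrt(2.0740^2 + 2*9.81*0.8820) = 4.64826 m/s
F = 153.5290 * 4.64826 / 1000
F = 0.7136 kN


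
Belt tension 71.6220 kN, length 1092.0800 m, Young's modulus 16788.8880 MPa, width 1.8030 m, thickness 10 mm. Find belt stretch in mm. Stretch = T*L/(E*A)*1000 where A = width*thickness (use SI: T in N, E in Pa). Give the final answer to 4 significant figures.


A = 1.8030 * 0.01 = 0.01803 m^2
Stretch = 71.6220*1000 * 1092.0800 / (16788.8880e6 * 0.01803) * 1000
Stretch = 258.4 mm


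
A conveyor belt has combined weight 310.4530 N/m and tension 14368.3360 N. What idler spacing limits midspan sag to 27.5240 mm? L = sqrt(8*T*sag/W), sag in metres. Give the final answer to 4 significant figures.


sag = 27.5240/1000 = 0.027524 m
L = sqrt(8 * 14368.3360 * 0.027524 / 310.4530)
L = 3.192 m


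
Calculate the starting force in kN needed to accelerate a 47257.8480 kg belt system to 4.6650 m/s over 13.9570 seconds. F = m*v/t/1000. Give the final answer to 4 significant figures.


F = 47257.8480 * 4.6650 / 13.9570 / 1000
F = 15.80 kN


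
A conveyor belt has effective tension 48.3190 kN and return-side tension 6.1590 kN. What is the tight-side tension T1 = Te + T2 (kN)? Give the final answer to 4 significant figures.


T1 = Te + T2 = 48.3190 + 6.1590
T1 = 54.48 kN


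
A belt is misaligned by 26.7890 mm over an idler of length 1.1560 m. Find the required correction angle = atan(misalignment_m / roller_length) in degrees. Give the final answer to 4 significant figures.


misalign_m = 26.7890 / 1000 = 0.026789 m
angle = atan(0.026789 / 1.1560)
angle = 1.328 deg


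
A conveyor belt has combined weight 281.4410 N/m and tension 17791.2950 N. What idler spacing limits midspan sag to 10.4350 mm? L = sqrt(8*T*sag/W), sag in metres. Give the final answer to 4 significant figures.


sag = 10.4350/1000 = 0.010435 m
L = sqrt(8 * 17791.2950 * 0.010435 / 281.4410)
L = 2.297 m


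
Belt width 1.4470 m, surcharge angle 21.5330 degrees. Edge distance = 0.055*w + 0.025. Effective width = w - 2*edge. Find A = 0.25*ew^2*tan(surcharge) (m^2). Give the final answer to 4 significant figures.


edge = 0.055*1.4470 + 0.025 = 0.104585 m
ew = 1.4470 - 2*0.104585 = 1.23783 m
A = 0.25 * 1.23783^2 * tan(21.5330 deg)
A = 0.1511 m^2


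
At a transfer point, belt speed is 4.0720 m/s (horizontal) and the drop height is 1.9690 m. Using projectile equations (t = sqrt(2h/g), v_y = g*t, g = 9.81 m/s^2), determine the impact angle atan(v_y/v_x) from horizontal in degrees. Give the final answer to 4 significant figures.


t = sqrt(2*1.9690/9.81) = 0.633583 s
v_y = 9.81 * 0.633583 = 6.21545 m/s
angle = atan(6.21545 / 4.0720) = 56.77 deg


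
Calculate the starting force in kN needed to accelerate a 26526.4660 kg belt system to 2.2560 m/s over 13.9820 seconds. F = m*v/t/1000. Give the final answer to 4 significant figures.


F = 26526.4660 * 2.2560 / 13.9820 / 1000
F = 4.280 kN


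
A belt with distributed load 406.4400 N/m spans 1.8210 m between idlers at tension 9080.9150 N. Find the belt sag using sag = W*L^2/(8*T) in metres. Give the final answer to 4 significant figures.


sag = 406.4400 * 1.8210^2 / (8 * 9080.9150)
sag = 0.01855 m


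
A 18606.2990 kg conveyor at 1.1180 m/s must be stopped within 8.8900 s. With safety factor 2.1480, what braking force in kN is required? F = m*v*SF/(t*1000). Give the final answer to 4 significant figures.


F = 18606.2990 * 1.1180 / 8.8900 * 2.1480 / 1000
F = 5.026 kN


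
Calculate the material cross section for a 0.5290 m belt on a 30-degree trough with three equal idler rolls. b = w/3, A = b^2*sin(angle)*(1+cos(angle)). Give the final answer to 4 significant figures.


b = 0.5290/3 = 0.176333 m
A = 0.176333^2 * sin(30 deg) * (1 + cos(30 deg))
A = 0.02901 m^2


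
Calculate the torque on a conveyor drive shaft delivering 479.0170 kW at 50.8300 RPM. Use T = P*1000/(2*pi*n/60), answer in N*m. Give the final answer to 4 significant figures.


omega = 2*pi*50.8300/60 = 5.32291 rad/s
T = 479.0170*1000 / 5.32291
T = 89990 N*m


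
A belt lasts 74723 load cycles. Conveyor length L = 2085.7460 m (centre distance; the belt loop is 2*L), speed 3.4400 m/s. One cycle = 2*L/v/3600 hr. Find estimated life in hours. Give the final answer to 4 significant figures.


cycle_time = 2 * 2085.7460 / 3.4400 / 3600 = 0.336845 hr
life = 74723 * 0.336845 = 25170 hours


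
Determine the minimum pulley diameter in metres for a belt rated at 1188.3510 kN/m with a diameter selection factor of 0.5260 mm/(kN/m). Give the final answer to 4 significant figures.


D = 1188.3510 * 0.5260 / 1000
D = 0.6251 m


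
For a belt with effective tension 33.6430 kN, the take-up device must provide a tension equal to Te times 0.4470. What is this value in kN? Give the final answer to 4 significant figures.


T_tu = 33.6430 * 0.4470
T_tu = 15.04 kN
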